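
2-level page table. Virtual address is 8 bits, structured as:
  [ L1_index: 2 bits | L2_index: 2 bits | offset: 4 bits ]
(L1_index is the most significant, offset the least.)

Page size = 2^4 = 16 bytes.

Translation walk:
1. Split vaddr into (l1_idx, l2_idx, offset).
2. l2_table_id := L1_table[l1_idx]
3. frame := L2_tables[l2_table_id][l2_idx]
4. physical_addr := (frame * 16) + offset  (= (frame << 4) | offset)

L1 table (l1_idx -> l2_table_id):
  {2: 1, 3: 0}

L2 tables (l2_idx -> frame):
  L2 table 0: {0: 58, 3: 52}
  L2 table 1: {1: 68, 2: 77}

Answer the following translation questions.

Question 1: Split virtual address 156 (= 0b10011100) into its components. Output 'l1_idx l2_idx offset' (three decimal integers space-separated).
Answer: 2 1 12

Derivation:
vaddr = 156 = 0b10011100
  top 2 bits -> l1_idx = 2
  next 2 bits -> l2_idx = 1
  bottom 4 bits -> offset = 12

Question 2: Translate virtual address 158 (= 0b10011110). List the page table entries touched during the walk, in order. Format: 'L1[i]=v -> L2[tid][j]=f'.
Answer: L1[2]=1 -> L2[1][1]=68

Derivation:
vaddr = 158 = 0b10011110
Split: l1_idx=2, l2_idx=1, offset=14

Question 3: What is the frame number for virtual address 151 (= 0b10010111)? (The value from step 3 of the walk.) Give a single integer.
Answer: 68

Derivation:
vaddr = 151: l1_idx=2, l2_idx=1
L1[2] = 1; L2[1][1] = 68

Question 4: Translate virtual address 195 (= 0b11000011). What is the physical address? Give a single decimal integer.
vaddr = 195 = 0b11000011
Split: l1_idx=3, l2_idx=0, offset=3
L1[3] = 0
L2[0][0] = 58
paddr = 58 * 16 + 3 = 931

Answer: 931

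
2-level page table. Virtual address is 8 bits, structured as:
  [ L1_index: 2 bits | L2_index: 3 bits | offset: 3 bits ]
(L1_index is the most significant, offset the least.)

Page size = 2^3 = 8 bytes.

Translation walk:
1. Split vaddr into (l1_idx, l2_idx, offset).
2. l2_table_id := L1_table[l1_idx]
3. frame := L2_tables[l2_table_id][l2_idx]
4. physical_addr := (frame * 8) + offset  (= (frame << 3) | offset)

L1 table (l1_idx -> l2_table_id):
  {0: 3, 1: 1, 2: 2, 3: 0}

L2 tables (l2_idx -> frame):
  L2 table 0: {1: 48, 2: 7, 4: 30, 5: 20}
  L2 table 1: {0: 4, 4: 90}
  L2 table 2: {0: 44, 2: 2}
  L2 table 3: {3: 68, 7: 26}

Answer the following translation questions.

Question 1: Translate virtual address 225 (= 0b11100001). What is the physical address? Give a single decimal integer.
vaddr = 225 = 0b11100001
Split: l1_idx=3, l2_idx=4, offset=1
L1[3] = 0
L2[0][4] = 30
paddr = 30 * 8 + 1 = 241

Answer: 241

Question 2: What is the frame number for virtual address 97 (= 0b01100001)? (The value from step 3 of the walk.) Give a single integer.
vaddr = 97: l1_idx=1, l2_idx=4
L1[1] = 1; L2[1][4] = 90

Answer: 90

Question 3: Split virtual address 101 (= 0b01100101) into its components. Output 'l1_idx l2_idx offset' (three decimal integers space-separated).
Answer: 1 4 5

Derivation:
vaddr = 101 = 0b01100101
  top 2 bits -> l1_idx = 1
  next 3 bits -> l2_idx = 4
  bottom 3 bits -> offset = 5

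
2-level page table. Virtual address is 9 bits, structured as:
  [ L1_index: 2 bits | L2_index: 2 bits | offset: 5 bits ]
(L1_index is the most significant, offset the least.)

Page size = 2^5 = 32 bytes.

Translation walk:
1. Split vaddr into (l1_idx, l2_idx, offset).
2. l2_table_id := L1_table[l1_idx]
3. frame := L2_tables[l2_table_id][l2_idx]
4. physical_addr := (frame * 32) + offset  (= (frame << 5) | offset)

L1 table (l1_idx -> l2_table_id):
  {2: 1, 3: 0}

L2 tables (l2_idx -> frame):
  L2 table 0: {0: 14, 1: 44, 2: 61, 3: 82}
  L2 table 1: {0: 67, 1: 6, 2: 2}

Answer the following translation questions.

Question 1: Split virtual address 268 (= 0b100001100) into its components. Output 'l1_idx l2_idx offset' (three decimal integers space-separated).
Answer: 2 0 12

Derivation:
vaddr = 268 = 0b100001100
  top 2 bits -> l1_idx = 2
  next 2 bits -> l2_idx = 0
  bottom 5 bits -> offset = 12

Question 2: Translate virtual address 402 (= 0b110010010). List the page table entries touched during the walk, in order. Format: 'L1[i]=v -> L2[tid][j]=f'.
vaddr = 402 = 0b110010010
Split: l1_idx=3, l2_idx=0, offset=18

Answer: L1[3]=0 -> L2[0][0]=14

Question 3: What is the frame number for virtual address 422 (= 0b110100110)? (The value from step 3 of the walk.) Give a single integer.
Answer: 44

Derivation:
vaddr = 422: l1_idx=3, l2_idx=1
L1[3] = 0; L2[0][1] = 44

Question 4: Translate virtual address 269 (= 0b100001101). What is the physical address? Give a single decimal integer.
vaddr = 269 = 0b100001101
Split: l1_idx=2, l2_idx=0, offset=13
L1[2] = 1
L2[1][0] = 67
paddr = 67 * 32 + 13 = 2157

Answer: 2157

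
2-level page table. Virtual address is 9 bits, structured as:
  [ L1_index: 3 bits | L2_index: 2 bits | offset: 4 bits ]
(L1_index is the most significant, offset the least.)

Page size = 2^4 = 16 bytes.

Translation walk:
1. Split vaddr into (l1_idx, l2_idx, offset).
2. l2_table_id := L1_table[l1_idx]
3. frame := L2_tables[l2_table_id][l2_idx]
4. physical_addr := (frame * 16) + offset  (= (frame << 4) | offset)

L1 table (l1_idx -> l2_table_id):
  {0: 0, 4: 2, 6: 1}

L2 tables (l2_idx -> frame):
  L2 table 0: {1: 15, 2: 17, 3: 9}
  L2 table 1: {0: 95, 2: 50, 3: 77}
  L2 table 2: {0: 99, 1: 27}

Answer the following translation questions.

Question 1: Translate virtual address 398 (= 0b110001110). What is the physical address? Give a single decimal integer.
Answer: 1534

Derivation:
vaddr = 398 = 0b110001110
Split: l1_idx=6, l2_idx=0, offset=14
L1[6] = 1
L2[1][0] = 95
paddr = 95 * 16 + 14 = 1534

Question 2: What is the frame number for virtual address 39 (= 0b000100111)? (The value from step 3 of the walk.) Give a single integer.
vaddr = 39: l1_idx=0, l2_idx=2
L1[0] = 0; L2[0][2] = 17

Answer: 17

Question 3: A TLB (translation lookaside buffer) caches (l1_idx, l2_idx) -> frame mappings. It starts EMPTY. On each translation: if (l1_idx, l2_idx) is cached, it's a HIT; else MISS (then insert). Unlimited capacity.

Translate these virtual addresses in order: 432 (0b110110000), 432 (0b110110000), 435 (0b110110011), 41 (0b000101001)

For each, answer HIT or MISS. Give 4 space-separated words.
Answer: MISS HIT HIT MISS

Derivation:
vaddr=432: (6,3) not in TLB -> MISS, insert
vaddr=432: (6,3) in TLB -> HIT
vaddr=435: (6,3) in TLB -> HIT
vaddr=41: (0,2) not in TLB -> MISS, insert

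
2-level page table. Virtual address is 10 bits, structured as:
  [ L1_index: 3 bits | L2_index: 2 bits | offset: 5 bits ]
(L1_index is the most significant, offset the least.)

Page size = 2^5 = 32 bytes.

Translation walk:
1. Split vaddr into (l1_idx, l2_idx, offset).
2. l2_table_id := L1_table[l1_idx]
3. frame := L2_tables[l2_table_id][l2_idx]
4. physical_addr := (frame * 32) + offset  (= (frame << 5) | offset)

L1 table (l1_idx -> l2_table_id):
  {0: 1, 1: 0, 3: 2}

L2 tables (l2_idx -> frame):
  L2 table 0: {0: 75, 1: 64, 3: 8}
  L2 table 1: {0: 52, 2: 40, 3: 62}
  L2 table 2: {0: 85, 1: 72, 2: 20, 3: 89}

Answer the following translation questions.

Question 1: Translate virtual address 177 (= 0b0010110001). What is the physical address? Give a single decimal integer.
Answer: 2065

Derivation:
vaddr = 177 = 0b0010110001
Split: l1_idx=1, l2_idx=1, offset=17
L1[1] = 0
L2[0][1] = 64
paddr = 64 * 32 + 17 = 2065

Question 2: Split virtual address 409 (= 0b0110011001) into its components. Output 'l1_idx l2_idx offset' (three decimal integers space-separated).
vaddr = 409 = 0b0110011001
  top 3 bits -> l1_idx = 3
  next 2 bits -> l2_idx = 0
  bottom 5 bits -> offset = 25

Answer: 3 0 25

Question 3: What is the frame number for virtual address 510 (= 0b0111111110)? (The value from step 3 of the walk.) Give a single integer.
vaddr = 510: l1_idx=3, l2_idx=3
L1[3] = 2; L2[2][3] = 89

Answer: 89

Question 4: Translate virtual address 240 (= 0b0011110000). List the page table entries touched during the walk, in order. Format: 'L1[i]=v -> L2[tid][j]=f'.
Answer: L1[1]=0 -> L2[0][3]=8

Derivation:
vaddr = 240 = 0b0011110000
Split: l1_idx=1, l2_idx=3, offset=16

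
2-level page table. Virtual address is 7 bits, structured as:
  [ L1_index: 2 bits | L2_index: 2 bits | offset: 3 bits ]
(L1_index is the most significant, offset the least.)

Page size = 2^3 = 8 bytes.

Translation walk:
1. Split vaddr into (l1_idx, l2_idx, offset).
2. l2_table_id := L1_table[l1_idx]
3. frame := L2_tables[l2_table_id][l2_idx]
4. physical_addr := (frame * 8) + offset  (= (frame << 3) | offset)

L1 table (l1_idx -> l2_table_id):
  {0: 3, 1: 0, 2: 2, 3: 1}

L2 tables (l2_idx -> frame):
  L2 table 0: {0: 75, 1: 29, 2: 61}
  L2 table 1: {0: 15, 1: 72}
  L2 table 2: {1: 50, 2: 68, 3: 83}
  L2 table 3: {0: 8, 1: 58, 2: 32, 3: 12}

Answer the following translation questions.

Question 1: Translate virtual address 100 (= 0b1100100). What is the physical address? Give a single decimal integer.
vaddr = 100 = 0b1100100
Split: l1_idx=3, l2_idx=0, offset=4
L1[3] = 1
L2[1][0] = 15
paddr = 15 * 8 + 4 = 124

Answer: 124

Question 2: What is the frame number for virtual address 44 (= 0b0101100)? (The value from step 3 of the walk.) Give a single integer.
vaddr = 44: l1_idx=1, l2_idx=1
L1[1] = 0; L2[0][1] = 29

Answer: 29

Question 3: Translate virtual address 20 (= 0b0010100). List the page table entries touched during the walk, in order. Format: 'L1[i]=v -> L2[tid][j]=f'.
vaddr = 20 = 0b0010100
Split: l1_idx=0, l2_idx=2, offset=4

Answer: L1[0]=3 -> L2[3][2]=32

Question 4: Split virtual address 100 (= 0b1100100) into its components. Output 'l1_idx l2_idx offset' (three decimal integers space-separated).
Answer: 3 0 4

Derivation:
vaddr = 100 = 0b1100100
  top 2 bits -> l1_idx = 3
  next 2 bits -> l2_idx = 0
  bottom 3 bits -> offset = 4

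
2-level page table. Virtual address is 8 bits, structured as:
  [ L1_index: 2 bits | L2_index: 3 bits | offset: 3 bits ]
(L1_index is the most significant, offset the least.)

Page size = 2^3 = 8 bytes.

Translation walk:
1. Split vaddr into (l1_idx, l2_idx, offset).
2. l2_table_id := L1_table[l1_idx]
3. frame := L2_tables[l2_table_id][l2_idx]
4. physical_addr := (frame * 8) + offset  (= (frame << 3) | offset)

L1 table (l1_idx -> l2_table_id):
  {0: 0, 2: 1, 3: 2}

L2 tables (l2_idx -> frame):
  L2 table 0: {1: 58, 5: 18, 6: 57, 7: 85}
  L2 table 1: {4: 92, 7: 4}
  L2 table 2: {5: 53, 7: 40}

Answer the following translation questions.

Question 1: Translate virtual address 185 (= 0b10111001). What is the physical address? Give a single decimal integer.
Answer: 33

Derivation:
vaddr = 185 = 0b10111001
Split: l1_idx=2, l2_idx=7, offset=1
L1[2] = 1
L2[1][7] = 4
paddr = 4 * 8 + 1 = 33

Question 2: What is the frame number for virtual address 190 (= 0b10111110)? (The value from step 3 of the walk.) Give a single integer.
Answer: 4

Derivation:
vaddr = 190: l1_idx=2, l2_idx=7
L1[2] = 1; L2[1][7] = 4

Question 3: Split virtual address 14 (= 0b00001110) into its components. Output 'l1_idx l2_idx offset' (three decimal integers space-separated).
vaddr = 14 = 0b00001110
  top 2 bits -> l1_idx = 0
  next 3 bits -> l2_idx = 1
  bottom 3 bits -> offset = 6

Answer: 0 1 6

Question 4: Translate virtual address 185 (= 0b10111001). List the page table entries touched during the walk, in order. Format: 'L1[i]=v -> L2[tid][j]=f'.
Answer: L1[2]=1 -> L2[1][7]=4

Derivation:
vaddr = 185 = 0b10111001
Split: l1_idx=2, l2_idx=7, offset=1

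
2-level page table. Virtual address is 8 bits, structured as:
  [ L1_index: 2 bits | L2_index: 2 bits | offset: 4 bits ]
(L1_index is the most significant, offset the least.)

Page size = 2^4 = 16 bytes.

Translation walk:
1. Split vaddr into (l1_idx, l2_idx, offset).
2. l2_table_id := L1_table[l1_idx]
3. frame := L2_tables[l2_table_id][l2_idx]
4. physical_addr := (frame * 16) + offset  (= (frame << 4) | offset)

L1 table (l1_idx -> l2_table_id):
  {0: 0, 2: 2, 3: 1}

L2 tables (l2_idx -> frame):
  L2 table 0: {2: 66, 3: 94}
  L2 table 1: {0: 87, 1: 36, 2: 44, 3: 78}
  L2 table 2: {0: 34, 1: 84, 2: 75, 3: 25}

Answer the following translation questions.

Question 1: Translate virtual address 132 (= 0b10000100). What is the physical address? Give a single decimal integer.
Answer: 548

Derivation:
vaddr = 132 = 0b10000100
Split: l1_idx=2, l2_idx=0, offset=4
L1[2] = 2
L2[2][0] = 34
paddr = 34 * 16 + 4 = 548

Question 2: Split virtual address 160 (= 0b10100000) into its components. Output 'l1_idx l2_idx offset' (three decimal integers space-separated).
vaddr = 160 = 0b10100000
  top 2 bits -> l1_idx = 2
  next 2 bits -> l2_idx = 2
  bottom 4 bits -> offset = 0

Answer: 2 2 0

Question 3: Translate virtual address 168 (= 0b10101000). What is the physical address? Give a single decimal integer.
vaddr = 168 = 0b10101000
Split: l1_idx=2, l2_idx=2, offset=8
L1[2] = 2
L2[2][2] = 75
paddr = 75 * 16 + 8 = 1208

Answer: 1208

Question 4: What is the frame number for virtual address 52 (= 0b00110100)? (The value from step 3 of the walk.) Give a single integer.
vaddr = 52: l1_idx=0, l2_idx=3
L1[0] = 0; L2[0][3] = 94

Answer: 94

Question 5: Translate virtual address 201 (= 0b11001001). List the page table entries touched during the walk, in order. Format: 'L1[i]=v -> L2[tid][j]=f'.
vaddr = 201 = 0b11001001
Split: l1_idx=3, l2_idx=0, offset=9

Answer: L1[3]=1 -> L2[1][0]=87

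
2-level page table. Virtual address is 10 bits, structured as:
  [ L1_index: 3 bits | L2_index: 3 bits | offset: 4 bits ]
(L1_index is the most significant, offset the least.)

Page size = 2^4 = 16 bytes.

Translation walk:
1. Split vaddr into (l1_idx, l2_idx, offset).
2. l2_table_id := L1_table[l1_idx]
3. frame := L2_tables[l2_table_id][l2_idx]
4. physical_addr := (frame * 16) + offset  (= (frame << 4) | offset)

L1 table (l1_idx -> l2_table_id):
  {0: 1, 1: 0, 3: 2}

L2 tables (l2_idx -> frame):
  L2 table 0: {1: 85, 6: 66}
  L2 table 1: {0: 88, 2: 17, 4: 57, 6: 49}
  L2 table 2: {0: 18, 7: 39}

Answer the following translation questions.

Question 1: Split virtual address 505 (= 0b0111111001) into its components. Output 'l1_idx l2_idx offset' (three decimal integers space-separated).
vaddr = 505 = 0b0111111001
  top 3 bits -> l1_idx = 3
  next 3 bits -> l2_idx = 7
  bottom 4 bits -> offset = 9

Answer: 3 7 9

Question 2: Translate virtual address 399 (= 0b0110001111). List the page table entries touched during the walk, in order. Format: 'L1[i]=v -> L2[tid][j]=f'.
vaddr = 399 = 0b0110001111
Split: l1_idx=3, l2_idx=0, offset=15

Answer: L1[3]=2 -> L2[2][0]=18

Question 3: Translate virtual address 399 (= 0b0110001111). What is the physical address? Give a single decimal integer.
vaddr = 399 = 0b0110001111
Split: l1_idx=3, l2_idx=0, offset=15
L1[3] = 2
L2[2][0] = 18
paddr = 18 * 16 + 15 = 303

Answer: 303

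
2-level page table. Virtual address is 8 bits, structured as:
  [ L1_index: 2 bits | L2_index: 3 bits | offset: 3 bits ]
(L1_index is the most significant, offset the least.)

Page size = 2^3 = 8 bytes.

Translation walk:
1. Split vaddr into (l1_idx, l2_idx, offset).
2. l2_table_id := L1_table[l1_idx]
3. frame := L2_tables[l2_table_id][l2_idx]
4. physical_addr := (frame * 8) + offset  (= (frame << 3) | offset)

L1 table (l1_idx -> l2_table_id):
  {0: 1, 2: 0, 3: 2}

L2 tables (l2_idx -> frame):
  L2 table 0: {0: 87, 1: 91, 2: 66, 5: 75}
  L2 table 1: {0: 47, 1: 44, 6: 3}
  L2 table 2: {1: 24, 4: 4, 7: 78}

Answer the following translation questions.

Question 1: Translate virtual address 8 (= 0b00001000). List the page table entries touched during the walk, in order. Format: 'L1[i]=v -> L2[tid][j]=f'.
vaddr = 8 = 0b00001000
Split: l1_idx=0, l2_idx=1, offset=0

Answer: L1[0]=1 -> L2[1][1]=44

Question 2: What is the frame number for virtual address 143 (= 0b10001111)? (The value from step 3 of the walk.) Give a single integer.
Answer: 91

Derivation:
vaddr = 143: l1_idx=2, l2_idx=1
L1[2] = 0; L2[0][1] = 91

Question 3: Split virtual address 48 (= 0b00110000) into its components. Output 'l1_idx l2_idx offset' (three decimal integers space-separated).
vaddr = 48 = 0b00110000
  top 2 bits -> l1_idx = 0
  next 3 bits -> l2_idx = 6
  bottom 3 bits -> offset = 0

Answer: 0 6 0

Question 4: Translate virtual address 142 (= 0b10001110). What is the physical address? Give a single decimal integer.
Answer: 734

Derivation:
vaddr = 142 = 0b10001110
Split: l1_idx=2, l2_idx=1, offset=6
L1[2] = 0
L2[0][1] = 91
paddr = 91 * 8 + 6 = 734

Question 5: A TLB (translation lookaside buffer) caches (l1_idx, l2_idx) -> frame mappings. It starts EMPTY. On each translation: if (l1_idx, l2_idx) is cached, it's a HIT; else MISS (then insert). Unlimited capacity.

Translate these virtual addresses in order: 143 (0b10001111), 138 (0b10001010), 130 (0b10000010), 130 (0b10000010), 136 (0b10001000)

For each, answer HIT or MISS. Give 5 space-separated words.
vaddr=143: (2,1) not in TLB -> MISS, insert
vaddr=138: (2,1) in TLB -> HIT
vaddr=130: (2,0) not in TLB -> MISS, insert
vaddr=130: (2,0) in TLB -> HIT
vaddr=136: (2,1) in TLB -> HIT

Answer: MISS HIT MISS HIT HIT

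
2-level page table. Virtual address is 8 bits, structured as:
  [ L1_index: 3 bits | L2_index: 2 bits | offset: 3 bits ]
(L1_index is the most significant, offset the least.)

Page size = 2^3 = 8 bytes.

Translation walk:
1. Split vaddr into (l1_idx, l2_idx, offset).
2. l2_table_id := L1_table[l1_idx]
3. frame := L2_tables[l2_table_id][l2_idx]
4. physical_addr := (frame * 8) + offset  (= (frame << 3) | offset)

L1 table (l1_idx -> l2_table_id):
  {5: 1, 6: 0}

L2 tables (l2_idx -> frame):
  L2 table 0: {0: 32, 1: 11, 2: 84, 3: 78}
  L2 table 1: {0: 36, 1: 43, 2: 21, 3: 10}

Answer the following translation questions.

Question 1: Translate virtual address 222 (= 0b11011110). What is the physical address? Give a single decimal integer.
Answer: 630

Derivation:
vaddr = 222 = 0b11011110
Split: l1_idx=6, l2_idx=3, offset=6
L1[6] = 0
L2[0][3] = 78
paddr = 78 * 8 + 6 = 630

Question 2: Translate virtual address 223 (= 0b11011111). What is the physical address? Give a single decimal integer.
vaddr = 223 = 0b11011111
Split: l1_idx=6, l2_idx=3, offset=7
L1[6] = 0
L2[0][3] = 78
paddr = 78 * 8 + 7 = 631

Answer: 631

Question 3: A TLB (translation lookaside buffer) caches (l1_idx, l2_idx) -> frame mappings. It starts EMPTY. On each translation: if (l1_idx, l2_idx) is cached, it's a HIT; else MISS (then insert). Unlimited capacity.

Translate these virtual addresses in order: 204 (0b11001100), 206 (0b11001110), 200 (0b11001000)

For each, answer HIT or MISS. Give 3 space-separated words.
Answer: MISS HIT HIT

Derivation:
vaddr=204: (6,1) not in TLB -> MISS, insert
vaddr=206: (6,1) in TLB -> HIT
vaddr=200: (6,1) in TLB -> HIT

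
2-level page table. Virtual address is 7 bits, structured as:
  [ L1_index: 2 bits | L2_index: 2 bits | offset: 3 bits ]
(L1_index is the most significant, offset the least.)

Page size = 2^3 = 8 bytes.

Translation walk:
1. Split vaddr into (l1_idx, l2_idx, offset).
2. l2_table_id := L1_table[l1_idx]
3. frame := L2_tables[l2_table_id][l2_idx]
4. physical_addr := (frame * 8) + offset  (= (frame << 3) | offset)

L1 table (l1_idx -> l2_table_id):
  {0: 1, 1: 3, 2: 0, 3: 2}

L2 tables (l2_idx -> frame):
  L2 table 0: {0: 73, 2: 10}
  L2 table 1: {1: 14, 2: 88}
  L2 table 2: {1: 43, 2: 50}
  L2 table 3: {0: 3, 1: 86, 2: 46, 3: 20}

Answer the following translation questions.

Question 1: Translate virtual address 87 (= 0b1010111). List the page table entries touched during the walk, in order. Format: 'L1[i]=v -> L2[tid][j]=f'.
Answer: L1[2]=0 -> L2[0][2]=10

Derivation:
vaddr = 87 = 0b1010111
Split: l1_idx=2, l2_idx=2, offset=7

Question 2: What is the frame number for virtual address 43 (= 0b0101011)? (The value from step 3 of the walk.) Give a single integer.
Answer: 86

Derivation:
vaddr = 43: l1_idx=1, l2_idx=1
L1[1] = 3; L2[3][1] = 86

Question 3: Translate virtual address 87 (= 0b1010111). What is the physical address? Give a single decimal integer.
Answer: 87

Derivation:
vaddr = 87 = 0b1010111
Split: l1_idx=2, l2_idx=2, offset=7
L1[2] = 0
L2[0][2] = 10
paddr = 10 * 8 + 7 = 87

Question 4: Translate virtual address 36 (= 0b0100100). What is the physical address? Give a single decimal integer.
Answer: 28

Derivation:
vaddr = 36 = 0b0100100
Split: l1_idx=1, l2_idx=0, offset=4
L1[1] = 3
L2[3][0] = 3
paddr = 3 * 8 + 4 = 28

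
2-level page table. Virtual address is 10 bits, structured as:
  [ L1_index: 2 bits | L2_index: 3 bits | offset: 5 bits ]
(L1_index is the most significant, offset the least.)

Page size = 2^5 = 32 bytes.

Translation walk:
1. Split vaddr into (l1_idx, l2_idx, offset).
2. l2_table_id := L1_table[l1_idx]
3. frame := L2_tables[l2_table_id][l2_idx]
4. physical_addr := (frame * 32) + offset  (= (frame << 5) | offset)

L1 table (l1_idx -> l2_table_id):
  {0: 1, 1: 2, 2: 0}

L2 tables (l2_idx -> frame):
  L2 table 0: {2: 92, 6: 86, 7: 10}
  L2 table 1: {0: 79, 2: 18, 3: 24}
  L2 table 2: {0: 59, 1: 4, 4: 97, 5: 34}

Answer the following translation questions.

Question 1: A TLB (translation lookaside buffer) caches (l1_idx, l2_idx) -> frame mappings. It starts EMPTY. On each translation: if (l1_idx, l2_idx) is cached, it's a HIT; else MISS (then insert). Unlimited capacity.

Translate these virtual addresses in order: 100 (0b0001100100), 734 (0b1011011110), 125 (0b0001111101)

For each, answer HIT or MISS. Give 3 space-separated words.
vaddr=100: (0,3) not in TLB -> MISS, insert
vaddr=734: (2,6) not in TLB -> MISS, insert
vaddr=125: (0,3) in TLB -> HIT

Answer: MISS MISS HIT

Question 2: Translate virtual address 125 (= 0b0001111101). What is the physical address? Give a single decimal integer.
vaddr = 125 = 0b0001111101
Split: l1_idx=0, l2_idx=3, offset=29
L1[0] = 1
L2[1][3] = 24
paddr = 24 * 32 + 29 = 797

Answer: 797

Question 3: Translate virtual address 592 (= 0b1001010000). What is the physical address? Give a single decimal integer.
vaddr = 592 = 0b1001010000
Split: l1_idx=2, l2_idx=2, offset=16
L1[2] = 0
L2[0][2] = 92
paddr = 92 * 32 + 16 = 2960

Answer: 2960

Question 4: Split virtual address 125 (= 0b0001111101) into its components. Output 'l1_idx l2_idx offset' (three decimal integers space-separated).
Answer: 0 3 29

Derivation:
vaddr = 125 = 0b0001111101
  top 2 bits -> l1_idx = 0
  next 3 bits -> l2_idx = 3
  bottom 5 bits -> offset = 29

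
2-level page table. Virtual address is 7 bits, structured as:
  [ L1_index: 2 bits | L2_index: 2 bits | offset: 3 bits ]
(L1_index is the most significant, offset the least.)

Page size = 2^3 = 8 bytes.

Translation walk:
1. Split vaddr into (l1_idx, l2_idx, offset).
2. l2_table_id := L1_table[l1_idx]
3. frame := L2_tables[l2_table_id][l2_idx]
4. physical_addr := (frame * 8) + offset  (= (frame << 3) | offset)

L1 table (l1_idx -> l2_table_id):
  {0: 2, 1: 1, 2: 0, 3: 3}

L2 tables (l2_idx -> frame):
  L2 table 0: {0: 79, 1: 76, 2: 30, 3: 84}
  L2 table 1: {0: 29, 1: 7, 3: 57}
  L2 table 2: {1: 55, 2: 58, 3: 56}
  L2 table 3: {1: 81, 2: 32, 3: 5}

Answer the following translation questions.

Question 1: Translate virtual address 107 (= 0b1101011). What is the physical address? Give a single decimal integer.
vaddr = 107 = 0b1101011
Split: l1_idx=3, l2_idx=1, offset=3
L1[3] = 3
L2[3][1] = 81
paddr = 81 * 8 + 3 = 651

Answer: 651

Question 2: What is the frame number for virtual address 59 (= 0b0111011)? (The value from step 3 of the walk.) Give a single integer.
Answer: 57

Derivation:
vaddr = 59: l1_idx=1, l2_idx=3
L1[1] = 1; L2[1][3] = 57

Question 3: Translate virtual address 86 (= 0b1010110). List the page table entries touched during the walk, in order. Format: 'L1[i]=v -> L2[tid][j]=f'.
Answer: L1[2]=0 -> L2[0][2]=30

Derivation:
vaddr = 86 = 0b1010110
Split: l1_idx=2, l2_idx=2, offset=6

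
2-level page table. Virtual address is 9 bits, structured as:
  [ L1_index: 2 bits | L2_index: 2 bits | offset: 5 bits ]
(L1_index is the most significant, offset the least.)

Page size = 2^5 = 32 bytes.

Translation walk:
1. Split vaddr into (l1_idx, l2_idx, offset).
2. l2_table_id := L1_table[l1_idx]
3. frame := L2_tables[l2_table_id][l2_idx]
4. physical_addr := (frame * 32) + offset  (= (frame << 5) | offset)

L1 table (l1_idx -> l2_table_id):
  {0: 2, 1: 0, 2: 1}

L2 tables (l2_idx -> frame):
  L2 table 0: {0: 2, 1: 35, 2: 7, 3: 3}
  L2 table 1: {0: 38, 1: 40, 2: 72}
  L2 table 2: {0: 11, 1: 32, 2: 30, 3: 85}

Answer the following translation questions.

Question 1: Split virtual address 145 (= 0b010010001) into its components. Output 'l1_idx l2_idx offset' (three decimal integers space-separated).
vaddr = 145 = 0b010010001
  top 2 bits -> l1_idx = 1
  next 2 bits -> l2_idx = 0
  bottom 5 bits -> offset = 17

Answer: 1 0 17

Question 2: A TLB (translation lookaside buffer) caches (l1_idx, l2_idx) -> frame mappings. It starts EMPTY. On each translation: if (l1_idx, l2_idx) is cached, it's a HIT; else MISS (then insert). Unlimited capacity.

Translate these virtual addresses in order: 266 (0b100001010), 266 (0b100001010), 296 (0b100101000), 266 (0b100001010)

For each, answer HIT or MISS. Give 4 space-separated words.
Answer: MISS HIT MISS HIT

Derivation:
vaddr=266: (2,0) not in TLB -> MISS, insert
vaddr=266: (2,0) in TLB -> HIT
vaddr=296: (2,1) not in TLB -> MISS, insert
vaddr=266: (2,0) in TLB -> HIT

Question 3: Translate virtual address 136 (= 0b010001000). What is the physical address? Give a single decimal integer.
Answer: 72

Derivation:
vaddr = 136 = 0b010001000
Split: l1_idx=1, l2_idx=0, offset=8
L1[1] = 0
L2[0][0] = 2
paddr = 2 * 32 + 8 = 72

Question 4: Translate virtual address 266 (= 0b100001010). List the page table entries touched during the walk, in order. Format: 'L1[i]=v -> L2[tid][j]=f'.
vaddr = 266 = 0b100001010
Split: l1_idx=2, l2_idx=0, offset=10

Answer: L1[2]=1 -> L2[1][0]=38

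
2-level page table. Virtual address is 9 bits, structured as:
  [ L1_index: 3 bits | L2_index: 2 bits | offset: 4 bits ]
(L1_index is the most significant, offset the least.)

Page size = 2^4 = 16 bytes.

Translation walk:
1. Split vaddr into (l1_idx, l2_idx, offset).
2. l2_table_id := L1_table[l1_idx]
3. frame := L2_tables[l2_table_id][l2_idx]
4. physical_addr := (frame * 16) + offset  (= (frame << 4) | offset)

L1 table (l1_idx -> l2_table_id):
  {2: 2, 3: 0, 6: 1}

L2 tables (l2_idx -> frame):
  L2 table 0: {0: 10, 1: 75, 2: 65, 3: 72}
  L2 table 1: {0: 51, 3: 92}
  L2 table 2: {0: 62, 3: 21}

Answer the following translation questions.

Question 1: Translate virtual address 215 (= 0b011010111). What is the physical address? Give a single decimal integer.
Answer: 1207

Derivation:
vaddr = 215 = 0b011010111
Split: l1_idx=3, l2_idx=1, offset=7
L1[3] = 0
L2[0][1] = 75
paddr = 75 * 16 + 7 = 1207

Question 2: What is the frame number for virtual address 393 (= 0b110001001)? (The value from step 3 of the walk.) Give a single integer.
Answer: 51

Derivation:
vaddr = 393: l1_idx=6, l2_idx=0
L1[6] = 1; L2[1][0] = 51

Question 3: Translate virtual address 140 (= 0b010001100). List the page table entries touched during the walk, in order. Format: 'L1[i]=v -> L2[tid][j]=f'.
vaddr = 140 = 0b010001100
Split: l1_idx=2, l2_idx=0, offset=12

Answer: L1[2]=2 -> L2[2][0]=62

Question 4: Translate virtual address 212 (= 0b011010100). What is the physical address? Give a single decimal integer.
Answer: 1204

Derivation:
vaddr = 212 = 0b011010100
Split: l1_idx=3, l2_idx=1, offset=4
L1[3] = 0
L2[0][1] = 75
paddr = 75 * 16 + 4 = 1204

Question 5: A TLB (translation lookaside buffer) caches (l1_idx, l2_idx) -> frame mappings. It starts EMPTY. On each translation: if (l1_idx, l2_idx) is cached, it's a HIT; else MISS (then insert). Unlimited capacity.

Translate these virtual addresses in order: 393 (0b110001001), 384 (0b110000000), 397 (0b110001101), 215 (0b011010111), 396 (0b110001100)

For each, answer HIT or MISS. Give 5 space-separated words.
Answer: MISS HIT HIT MISS HIT

Derivation:
vaddr=393: (6,0) not in TLB -> MISS, insert
vaddr=384: (6,0) in TLB -> HIT
vaddr=397: (6,0) in TLB -> HIT
vaddr=215: (3,1) not in TLB -> MISS, insert
vaddr=396: (6,0) in TLB -> HIT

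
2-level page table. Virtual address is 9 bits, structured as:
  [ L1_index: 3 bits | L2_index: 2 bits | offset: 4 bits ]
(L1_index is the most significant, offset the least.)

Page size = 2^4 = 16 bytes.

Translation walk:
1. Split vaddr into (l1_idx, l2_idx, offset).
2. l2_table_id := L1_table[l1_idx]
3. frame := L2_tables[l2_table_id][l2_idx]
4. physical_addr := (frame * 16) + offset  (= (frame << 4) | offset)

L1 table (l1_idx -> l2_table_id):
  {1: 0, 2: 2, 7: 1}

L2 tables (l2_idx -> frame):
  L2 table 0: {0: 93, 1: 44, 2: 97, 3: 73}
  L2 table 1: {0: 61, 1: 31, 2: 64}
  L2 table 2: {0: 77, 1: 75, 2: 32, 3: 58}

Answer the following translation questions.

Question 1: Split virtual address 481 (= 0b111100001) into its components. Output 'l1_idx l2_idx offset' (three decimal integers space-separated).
Answer: 7 2 1

Derivation:
vaddr = 481 = 0b111100001
  top 3 bits -> l1_idx = 7
  next 2 bits -> l2_idx = 2
  bottom 4 bits -> offset = 1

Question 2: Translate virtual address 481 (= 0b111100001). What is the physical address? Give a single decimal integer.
vaddr = 481 = 0b111100001
Split: l1_idx=7, l2_idx=2, offset=1
L1[7] = 1
L2[1][2] = 64
paddr = 64 * 16 + 1 = 1025

Answer: 1025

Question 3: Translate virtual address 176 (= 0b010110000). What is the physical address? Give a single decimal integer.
vaddr = 176 = 0b010110000
Split: l1_idx=2, l2_idx=3, offset=0
L1[2] = 2
L2[2][3] = 58
paddr = 58 * 16 + 0 = 928

Answer: 928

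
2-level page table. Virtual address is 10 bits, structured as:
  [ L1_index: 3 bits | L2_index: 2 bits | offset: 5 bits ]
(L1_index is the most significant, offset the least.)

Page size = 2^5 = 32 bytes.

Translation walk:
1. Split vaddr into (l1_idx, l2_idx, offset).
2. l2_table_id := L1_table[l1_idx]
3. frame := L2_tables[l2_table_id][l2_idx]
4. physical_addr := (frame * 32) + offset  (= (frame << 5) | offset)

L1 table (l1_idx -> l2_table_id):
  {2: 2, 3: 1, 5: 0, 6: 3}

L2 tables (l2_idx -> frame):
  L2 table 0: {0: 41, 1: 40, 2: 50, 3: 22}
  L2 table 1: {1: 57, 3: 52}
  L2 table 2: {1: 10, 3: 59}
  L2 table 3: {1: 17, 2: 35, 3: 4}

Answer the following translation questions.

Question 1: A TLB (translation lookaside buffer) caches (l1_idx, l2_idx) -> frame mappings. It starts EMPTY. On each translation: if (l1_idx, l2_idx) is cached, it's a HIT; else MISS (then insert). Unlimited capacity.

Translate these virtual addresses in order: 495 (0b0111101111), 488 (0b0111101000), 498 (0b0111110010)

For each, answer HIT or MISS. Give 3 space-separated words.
vaddr=495: (3,3) not in TLB -> MISS, insert
vaddr=488: (3,3) in TLB -> HIT
vaddr=498: (3,3) in TLB -> HIT

Answer: MISS HIT HIT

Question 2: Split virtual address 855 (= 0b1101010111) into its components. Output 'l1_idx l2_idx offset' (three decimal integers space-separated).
Answer: 6 2 23

Derivation:
vaddr = 855 = 0b1101010111
  top 3 bits -> l1_idx = 6
  next 2 bits -> l2_idx = 2
  bottom 5 bits -> offset = 23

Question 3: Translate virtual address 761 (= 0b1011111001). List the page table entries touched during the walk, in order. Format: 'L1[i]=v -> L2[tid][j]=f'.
vaddr = 761 = 0b1011111001
Split: l1_idx=5, l2_idx=3, offset=25

Answer: L1[5]=0 -> L2[0][3]=22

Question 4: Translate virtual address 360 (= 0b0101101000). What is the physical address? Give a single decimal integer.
Answer: 1896

Derivation:
vaddr = 360 = 0b0101101000
Split: l1_idx=2, l2_idx=3, offset=8
L1[2] = 2
L2[2][3] = 59
paddr = 59 * 32 + 8 = 1896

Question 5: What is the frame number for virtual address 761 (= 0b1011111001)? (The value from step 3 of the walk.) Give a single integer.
Answer: 22

Derivation:
vaddr = 761: l1_idx=5, l2_idx=3
L1[5] = 0; L2[0][3] = 22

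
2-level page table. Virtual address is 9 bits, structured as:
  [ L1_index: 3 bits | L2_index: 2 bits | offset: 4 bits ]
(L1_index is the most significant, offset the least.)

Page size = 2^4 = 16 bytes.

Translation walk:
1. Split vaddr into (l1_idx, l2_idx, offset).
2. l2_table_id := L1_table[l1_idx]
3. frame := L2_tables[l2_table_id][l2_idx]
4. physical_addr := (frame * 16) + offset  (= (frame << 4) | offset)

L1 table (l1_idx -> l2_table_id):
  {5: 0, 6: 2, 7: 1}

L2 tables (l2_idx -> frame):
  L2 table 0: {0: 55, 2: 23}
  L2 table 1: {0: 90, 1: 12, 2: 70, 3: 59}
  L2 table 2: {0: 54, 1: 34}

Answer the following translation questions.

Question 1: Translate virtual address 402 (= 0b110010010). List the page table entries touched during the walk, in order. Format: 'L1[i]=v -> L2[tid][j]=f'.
vaddr = 402 = 0b110010010
Split: l1_idx=6, l2_idx=1, offset=2

Answer: L1[6]=2 -> L2[2][1]=34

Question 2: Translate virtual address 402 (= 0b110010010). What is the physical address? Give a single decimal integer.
vaddr = 402 = 0b110010010
Split: l1_idx=6, l2_idx=1, offset=2
L1[6] = 2
L2[2][1] = 34
paddr = 34 * 16 + 2 = 546

Answer: 546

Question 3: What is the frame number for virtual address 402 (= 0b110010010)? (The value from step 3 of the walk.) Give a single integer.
Answer: 34

Derivation:
vaddr = 402: l1_idx=6, l2_idx=1
L1[6] = 2; L2[2][1] = 34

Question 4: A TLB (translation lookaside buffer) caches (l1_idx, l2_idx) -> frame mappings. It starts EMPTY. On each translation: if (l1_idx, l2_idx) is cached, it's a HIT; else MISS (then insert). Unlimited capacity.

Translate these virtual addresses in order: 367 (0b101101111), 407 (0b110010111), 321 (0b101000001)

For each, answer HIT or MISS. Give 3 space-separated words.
Answer: MISS MISS MISS

Derivation:
vaddr=367: (5,2) not in TLB -> MISS, insert
vaddr=407: (6,1) not in TLB -> MISS, insert
vaddr=321: (5,0) not in TLB -> MISS, insert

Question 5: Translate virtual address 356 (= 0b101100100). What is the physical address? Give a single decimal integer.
vaddr = 356 = 0b101100100
Split: l1_idx=5, l2_idx=2, offset=4
L1[5] = 0
L2[0][2] = 23
paddr = 23 * 16 + 4 = 372

Answer: 372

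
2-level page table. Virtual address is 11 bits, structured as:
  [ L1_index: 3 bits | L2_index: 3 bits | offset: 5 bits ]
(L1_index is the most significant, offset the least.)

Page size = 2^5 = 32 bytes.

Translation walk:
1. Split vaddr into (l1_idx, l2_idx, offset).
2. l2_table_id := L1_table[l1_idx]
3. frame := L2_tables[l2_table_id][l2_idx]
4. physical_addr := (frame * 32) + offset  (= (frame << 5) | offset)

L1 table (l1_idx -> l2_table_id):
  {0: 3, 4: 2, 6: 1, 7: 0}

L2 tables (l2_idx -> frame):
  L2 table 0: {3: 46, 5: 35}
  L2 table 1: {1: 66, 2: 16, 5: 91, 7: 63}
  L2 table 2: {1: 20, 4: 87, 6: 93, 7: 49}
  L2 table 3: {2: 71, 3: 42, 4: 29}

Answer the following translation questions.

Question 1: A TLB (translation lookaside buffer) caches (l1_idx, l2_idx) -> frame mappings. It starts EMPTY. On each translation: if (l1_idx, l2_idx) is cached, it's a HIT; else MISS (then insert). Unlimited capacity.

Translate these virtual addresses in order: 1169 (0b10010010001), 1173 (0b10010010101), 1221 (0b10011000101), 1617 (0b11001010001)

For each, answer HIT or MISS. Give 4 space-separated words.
vaddr=1169: (4,4) not in TLB -> MISS, insert
vaddr=1173: (4,4) in TLB -> HIT
vaddr=1221: (4,6) not in TLB -> MISS, insert
vaddr=1617: (6,2) not in TLB -> MISS, insert

Answer: MISS HIT MISS MISS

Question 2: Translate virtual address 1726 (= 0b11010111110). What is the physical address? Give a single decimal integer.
Answer: 2942

Derivation:
vaddr = 1726 = 0b11010111110
Split: l1_idx=6, l2_idx=5, offset=30
L1[6] = 1
L2[1][5] = 91
paddr = 91 * 32 + 30 = 2942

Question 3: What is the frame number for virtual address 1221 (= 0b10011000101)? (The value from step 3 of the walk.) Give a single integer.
Answer: 93

Derivation:
vaddr = 1221: l1_idx=4, l2_idx=6
L1[4] = 2; L2[2][6] = 93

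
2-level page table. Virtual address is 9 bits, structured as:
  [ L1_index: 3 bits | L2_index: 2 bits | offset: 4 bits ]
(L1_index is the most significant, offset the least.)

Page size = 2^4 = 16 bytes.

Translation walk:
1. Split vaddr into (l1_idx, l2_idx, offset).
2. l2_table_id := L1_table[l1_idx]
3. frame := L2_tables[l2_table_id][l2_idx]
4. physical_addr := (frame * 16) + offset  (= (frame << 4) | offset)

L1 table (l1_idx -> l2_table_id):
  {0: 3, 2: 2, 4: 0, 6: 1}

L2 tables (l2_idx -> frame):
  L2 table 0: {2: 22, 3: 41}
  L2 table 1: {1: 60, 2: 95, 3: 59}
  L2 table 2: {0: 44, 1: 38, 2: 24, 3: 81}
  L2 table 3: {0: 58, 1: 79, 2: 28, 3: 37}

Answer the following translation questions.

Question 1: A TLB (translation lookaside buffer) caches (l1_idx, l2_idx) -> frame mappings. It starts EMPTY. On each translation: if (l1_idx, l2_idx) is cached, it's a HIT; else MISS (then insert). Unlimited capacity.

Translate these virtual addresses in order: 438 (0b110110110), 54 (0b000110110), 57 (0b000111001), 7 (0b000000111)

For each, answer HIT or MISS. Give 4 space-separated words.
vaddr=438: (6,3) not in TLB -> MISS, insert
vaddr=54: (0,3) not in TLB -> MISS, insert
vaddr=57: (0,3) in TLB -> HIT
vaddr=7: (0,0) not in TLB -> MISS, insert

Answer: MISS MISS HIT MISS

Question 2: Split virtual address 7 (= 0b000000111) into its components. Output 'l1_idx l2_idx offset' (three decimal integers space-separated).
Answer: 0 0 7

Derivation:
vaddr = 7 = 0b000000111
  top 3 bits -> l1_idx = 0
  next 2 bits -> l2_idx = 0
  bottom 4 bits -> offset = 7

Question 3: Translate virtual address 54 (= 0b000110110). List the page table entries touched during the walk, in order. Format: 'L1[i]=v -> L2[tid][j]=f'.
vaddr = 54 = 0b000110110
Split: l1_idx=0, l2_idx=3, offset=6

Answer: L1[0]=3 -> L2[3][3]=37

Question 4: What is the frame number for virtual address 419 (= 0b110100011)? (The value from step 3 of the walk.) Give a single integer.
Answer: 95

Derivation:
vaddr = 419: l1_idx=6, l2_idx=2
L1[6] = 1; L2[1][2] = 95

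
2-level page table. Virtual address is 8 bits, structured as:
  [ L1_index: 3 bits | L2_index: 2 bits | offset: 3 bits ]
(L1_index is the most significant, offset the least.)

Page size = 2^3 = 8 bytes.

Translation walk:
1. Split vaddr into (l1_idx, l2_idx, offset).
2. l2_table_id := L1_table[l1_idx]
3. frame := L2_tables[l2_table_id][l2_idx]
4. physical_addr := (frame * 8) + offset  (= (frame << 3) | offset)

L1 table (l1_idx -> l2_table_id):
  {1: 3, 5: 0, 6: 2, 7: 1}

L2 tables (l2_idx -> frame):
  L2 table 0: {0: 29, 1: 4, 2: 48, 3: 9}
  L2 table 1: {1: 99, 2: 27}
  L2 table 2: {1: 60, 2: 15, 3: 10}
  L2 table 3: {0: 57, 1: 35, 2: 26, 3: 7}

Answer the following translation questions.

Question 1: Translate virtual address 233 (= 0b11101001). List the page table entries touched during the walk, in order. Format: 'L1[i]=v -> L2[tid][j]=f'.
Answer: L1[7]=1 -> L2[1][1]=99

Derivation:
vaddr = 233 = 0b11101001
Split: l1_idx=7, l2_idx=1, offset=1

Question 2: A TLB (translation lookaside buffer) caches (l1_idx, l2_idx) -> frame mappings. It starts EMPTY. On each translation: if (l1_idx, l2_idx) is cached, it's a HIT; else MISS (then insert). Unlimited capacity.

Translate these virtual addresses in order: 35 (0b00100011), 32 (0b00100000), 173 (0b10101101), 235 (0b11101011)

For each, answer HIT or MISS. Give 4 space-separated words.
Answer: MISS HIT MISS MISS

Derivation:
vaddr=35: (1,0) not in TLB -> MISS, insert
vaddr=32: (1,0) in TLB -> HIT
vaddr=173: (5,1) not in TLB -> MISS, insert
vaddr=235: (7,1) not in TLB -> MISS, insert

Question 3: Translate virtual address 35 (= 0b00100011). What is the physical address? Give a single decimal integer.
vaddr = 35 = 0b00100011
Split: l1_idx=1, l2_idx=0, offset=3
L1[1] = 3
L2[3][0] = 57
paddr = 57 * 8 + 3 = 459

Answer: 459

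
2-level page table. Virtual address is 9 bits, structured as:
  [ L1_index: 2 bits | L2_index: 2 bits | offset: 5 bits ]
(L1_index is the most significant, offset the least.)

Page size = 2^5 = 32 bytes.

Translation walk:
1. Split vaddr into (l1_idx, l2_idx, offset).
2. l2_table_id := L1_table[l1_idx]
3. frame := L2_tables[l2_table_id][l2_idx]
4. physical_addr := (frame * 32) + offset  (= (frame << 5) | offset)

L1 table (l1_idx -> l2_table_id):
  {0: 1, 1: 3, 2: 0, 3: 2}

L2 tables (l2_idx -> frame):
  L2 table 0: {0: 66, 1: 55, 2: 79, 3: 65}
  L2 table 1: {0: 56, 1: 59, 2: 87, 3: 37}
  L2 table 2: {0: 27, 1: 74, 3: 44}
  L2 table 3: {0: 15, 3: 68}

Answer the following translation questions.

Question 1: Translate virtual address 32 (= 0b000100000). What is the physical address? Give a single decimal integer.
vaddr = 32 = 0b000100000
Split: l1_idx=0, l2_idx=1, offset=0
L1[0] = 1
L2[1][1] = 59
paddr = 59 * 32 + 0 = 1888

Answer: 1888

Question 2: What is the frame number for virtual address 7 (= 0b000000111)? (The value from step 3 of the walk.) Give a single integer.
Answer: 56

Derivation:
vaddr = 7: l1_idx=0, l2_idx=0
L1[0] = 1; L2[1][0] = 56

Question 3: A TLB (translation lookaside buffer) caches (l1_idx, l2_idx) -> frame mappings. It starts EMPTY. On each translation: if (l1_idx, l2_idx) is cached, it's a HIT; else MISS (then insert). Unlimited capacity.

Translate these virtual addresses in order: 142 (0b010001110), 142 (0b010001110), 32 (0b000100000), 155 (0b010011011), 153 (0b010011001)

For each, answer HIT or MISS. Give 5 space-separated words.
Answer: MISS HIT MISS HIT HIT

Derivation:
vaddr=142: (1,0) not in TLB -> MISS, insert
vaddr=142: (1,0) in TLB -> HIT
vaddr=32: (0,1) not in TLB -> MISS, insert
vaddr=155: (1,0) in TLB -> HIT
vaddr=153: (1,0) in TLB -> HIT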